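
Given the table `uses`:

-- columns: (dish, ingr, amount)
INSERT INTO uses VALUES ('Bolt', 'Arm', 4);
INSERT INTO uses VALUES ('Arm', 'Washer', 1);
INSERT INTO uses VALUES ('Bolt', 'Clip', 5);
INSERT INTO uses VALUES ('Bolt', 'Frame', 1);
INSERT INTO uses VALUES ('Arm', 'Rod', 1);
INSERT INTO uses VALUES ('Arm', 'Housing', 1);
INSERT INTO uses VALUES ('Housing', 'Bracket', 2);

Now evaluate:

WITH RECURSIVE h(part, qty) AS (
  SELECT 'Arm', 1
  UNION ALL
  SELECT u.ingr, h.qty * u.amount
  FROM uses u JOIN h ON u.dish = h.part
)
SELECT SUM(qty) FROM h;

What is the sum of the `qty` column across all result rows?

Base: (Arm, qty=1).
Iteration 1: components of {Arm} -> Housing = 1*1 = 1, Rod = 1*1 = 1, Washer = 1*1 = 1.
Iteration 2: components of {Housing,Rod,Washer} -> Bracket = 1*2 = 2.
Iteration 3: no further components; recursion stops.
SUM(qty) = 1 + 1 + 1 + 1 + 2 = 6.

6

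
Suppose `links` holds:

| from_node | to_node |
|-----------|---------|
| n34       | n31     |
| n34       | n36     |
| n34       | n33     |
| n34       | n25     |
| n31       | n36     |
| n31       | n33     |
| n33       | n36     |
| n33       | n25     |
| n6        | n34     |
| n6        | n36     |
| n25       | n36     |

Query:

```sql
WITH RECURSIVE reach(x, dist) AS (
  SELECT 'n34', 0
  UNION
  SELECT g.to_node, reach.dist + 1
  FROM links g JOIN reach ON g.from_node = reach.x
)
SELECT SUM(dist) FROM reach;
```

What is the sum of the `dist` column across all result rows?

Base: (n34, dist=0).
Iteration 1: edges from {n34} -> (n25, dist=1), (n31, dist=1), (n33, dist=1), (n36, dist=1).
Iteration 2: edges from {n25,n31,n33,n36} -> (n25, dist=2), (n33, dist=2), (n36, dist=2). [UNION drops 2 duplicate row(s)]
Iteration 3: edges from {n25,n33,n36} -> (n25, dist=3), (n36, dist=3). [UNION drops 1 duplicate row(s)]
Iteration 4: edges from {n25,n36} -> (n36, dist=4).
Iteration 5: no outgoing edges from {n36}; recursion stops.
SUM(dist) = 0 + 1 + 1 + 1 + 1 + 2 + 2 + 2 + 3 + 3 + 4 = 20.

20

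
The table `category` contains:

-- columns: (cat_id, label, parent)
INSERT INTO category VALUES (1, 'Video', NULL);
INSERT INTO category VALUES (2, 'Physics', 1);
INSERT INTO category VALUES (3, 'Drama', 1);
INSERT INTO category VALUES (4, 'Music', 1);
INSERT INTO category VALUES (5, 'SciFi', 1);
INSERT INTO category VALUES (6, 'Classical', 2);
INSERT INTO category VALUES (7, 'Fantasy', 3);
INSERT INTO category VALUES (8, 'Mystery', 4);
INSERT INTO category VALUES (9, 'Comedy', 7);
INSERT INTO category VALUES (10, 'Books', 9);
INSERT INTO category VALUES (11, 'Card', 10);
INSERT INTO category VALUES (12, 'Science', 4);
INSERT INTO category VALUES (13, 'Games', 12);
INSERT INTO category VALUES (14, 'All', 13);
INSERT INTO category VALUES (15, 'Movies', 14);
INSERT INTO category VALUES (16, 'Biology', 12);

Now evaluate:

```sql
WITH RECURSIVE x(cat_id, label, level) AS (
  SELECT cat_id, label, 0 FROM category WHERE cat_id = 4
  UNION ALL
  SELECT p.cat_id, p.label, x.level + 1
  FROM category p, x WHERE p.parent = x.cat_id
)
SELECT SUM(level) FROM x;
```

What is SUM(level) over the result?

Base: cat_id=4 (Music) at level 0.
Iteration 1: rows with parent in {4} -> Mystery (id 8, level 1), Science (id 12, level 1).
Iteration 2: rows with parent in {8,12} -> Games (id 13, level 2), Biology (id 16, level 2).
Iteration 3: rows with parent in {13,16} -> All (id 14, level 3).
Iteration 4: rows with parent in {14} -> Movies (id 15, level 4).
Iteration 5: no rows with parent in {15}; recursion stops.
SUM(level) = 0 + 1 + 1 + 2 + 2 + 3 + 4 = 13.

13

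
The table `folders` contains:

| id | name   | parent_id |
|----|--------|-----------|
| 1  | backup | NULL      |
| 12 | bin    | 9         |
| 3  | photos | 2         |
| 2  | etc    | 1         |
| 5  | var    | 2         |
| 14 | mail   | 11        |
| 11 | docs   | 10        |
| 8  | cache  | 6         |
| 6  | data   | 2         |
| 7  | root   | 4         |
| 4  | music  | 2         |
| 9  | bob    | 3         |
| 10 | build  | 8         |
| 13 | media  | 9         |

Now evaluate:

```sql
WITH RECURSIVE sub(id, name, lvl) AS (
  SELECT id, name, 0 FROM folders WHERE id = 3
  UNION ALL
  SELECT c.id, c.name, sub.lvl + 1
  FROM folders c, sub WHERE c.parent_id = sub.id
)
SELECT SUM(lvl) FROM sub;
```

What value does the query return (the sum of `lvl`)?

5

Base: id=3 (photos) at lvl 0.
Iteration 1: rows with parent_id in {3} -> bob (id 9, lvl 1).
Iteration 2: rows with parent_id in {9} -> bin (id 12, lvl 2), media (id 13, lvl 2).
Iteration 3: no rows with parent_id in {12,13}; recursion stops.
SUM(lvl) = 0 + 1 + 2 + 2 = 5.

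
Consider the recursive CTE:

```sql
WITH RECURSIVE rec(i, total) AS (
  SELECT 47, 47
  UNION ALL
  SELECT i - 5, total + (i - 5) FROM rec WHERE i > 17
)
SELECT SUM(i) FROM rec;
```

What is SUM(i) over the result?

Base: i=47, total=47.
Iteration 1: 47 > 17 holds -> i = 47 - 5 = 42, total = 47 + 42 = 89.
Iteration 2: 42 > 17 holds -> i = 42 - 5 = 37, total = 89 + 37 = 126.
Iteration 3: 37 > 17 holds -> i = 37 - 5 = 32, total = 126 + 32 = 158.
Iteration 4: 32 > 17 holds -> i = 32 - 5 = 27, total = 158 + 27 = 185.
Iteration 5: 27 > 17 holds -> i = 27 - 5 = 22, total = 185 + 22 = 207.
Iteration 6: 22 > 17 holds -> i = 22 - 5 = 17, total = 207 + 17 = 224.
Iteration 7: 17 > 17 fails; recursion stops.
SUM(i) = 47 + 42 + 37 + 32 + 27 + 22 + 17 = 224.

224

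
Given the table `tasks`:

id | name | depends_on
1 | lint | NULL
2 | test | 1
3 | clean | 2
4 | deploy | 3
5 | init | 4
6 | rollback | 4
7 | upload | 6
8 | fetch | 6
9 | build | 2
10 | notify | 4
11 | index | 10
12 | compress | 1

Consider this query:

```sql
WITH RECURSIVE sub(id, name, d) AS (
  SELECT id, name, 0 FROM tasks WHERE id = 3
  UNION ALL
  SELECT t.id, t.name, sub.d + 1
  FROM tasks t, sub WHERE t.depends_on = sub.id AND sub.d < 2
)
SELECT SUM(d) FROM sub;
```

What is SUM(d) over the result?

Base: id=3 (clean) at d 0.
Iteration 1: rows with depends_on in {3} -> deploy (id 4, d 1).
Iteration 2: rows with depends_on in {4} -> init (id 5, d 2), rollback (id 6, d 2), notify (id 10, d 2).
Iteration 3: d < 2 fails for all current rows; recursion stops.
SUM(d) = 0 + 1 + 2 + 2 + 2 = 7.

7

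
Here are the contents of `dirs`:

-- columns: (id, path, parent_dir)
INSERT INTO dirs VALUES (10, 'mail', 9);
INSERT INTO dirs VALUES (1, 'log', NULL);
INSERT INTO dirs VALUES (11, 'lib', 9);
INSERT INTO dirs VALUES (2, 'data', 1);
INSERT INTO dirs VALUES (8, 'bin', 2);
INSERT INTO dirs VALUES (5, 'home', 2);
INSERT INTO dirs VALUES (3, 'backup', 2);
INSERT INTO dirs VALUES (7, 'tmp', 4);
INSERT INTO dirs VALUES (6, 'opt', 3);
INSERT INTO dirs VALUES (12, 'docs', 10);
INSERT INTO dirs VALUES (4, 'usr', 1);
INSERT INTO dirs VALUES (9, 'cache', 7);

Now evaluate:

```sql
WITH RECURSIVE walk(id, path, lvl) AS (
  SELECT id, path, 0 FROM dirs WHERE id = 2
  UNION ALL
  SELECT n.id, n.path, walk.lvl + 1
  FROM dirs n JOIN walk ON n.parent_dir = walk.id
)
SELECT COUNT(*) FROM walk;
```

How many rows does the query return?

Base: id=2 (data) at lvl 0.
Iteration 1: rows with parent_dir in {2} -> backup (id 3, lvl 1), home (id 5, lvl 1), bin (id 8, lvl 1).
Iteration 2: rows with parent_dir in {3,5,8} -> opt (id 6, lvl 2).
Iteration 3: no rows with parent_dir in {6}; recursion stops.
Total rows emitted: 5.

5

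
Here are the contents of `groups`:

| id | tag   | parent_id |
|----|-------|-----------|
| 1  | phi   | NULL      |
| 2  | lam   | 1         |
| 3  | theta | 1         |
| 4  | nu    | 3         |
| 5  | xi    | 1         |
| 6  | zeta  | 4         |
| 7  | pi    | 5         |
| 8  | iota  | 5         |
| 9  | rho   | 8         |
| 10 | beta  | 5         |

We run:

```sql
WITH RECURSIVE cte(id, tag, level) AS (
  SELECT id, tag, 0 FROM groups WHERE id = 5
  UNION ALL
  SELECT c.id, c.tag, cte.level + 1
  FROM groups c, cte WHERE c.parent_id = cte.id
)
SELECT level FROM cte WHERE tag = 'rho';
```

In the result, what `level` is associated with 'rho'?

2

Base: id=5 (xi) at level 0.
Iteration 1: rows with parent_id in {5} -> pi (id 7, level 1), iota (id 8, level 1), beta (id 10, level 1).
Iteration 2: rows with parent_id in {7,8,10} -> rho (id 9, level 2).
Iteration 3: no rows with parent_id in {9}; recursion stops.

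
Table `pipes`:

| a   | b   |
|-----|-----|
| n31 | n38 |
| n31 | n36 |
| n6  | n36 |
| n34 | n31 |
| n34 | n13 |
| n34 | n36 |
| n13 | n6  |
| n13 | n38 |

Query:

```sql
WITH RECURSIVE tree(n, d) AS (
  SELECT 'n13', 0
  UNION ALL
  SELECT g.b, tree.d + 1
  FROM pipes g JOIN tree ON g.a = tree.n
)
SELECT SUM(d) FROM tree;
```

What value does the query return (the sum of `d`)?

4

Base: (n13, d=0).
Iteration 1: edges from {n13} -> (n38, d=1), (n6, d=1).
Iteration 2: edges from {n38,n6} -> (n36, d=2).
Iteration 3: no outgoing edges from {n36}; recursion stops.
SUM(d) = 0 + 1 + 1 + 2 = 4.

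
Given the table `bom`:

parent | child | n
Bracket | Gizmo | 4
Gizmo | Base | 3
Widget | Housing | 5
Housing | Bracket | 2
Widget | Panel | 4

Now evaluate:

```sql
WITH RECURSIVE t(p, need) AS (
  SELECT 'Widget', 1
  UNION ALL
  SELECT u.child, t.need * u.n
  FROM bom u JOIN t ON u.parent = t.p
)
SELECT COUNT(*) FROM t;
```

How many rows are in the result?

Base: (Widget, need=1).
Iteration 1: components of {Widget} -> Housing = 1*5 = 5, Panel = 1*4 = 4.
Iteration 2: components of {Housing,Panel} -> Bracket = 5*2 = 10.
Iteration 3: components of {Bracket} -> Gizmo = 10*4 = 40.
Iteration 4: components of {Gizmo} -> Base = 40*3 = 120.
Iteration 5: no further components; recursion stops.
Total rows emitted: 6.

6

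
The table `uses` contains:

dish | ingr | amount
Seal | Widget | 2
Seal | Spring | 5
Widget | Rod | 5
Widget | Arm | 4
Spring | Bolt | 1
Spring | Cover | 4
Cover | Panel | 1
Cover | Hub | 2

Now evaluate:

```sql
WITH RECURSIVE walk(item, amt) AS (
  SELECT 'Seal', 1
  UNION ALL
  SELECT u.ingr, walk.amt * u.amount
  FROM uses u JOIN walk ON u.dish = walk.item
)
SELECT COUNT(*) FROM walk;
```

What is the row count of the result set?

9

Base: (Seal, amt=1).
Iteration 1: components of {Seal} -> Spring = 1*5 = 5, Widget = 1*2 = 2.
Iteration 2: components of {Spring,Widget} -> Arm = 2*4 = 8, Bolt = 5*1 = 5, Cover = 5*4 = 20, Rod = 2*5 = 10.
Iteration 3: components of {Arm,Bolt,Cover,Rod} -> Hub = 20*2 = 40, Panel = 20*1 = 20.
Iteration 4: no further components; recursion stops.
Total rows emitted: 9.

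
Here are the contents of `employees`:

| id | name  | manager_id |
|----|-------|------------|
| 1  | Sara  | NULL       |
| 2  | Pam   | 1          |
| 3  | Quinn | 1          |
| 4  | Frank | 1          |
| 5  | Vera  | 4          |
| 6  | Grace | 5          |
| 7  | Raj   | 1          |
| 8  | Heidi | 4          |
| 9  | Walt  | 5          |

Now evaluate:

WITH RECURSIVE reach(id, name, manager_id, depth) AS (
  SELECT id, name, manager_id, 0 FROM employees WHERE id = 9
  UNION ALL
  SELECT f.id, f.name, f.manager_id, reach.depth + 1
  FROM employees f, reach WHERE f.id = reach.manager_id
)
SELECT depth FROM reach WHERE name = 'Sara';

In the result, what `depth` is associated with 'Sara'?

Base: id=9 (Walt), manager_id=5, depth 0.
Iteration 1: join on id=5 -> Vera (id 5, manager_id=4, depth 1).
Iteration 2: join on id=4 -> Frank (id 4, manager_id=1, depth 2).
Iteration 3: join on id=1 -> Sara (id 1, manager_id=NULL, depth 3).
Iteration 4: manager_id is NULL; no match; recursion stops.

3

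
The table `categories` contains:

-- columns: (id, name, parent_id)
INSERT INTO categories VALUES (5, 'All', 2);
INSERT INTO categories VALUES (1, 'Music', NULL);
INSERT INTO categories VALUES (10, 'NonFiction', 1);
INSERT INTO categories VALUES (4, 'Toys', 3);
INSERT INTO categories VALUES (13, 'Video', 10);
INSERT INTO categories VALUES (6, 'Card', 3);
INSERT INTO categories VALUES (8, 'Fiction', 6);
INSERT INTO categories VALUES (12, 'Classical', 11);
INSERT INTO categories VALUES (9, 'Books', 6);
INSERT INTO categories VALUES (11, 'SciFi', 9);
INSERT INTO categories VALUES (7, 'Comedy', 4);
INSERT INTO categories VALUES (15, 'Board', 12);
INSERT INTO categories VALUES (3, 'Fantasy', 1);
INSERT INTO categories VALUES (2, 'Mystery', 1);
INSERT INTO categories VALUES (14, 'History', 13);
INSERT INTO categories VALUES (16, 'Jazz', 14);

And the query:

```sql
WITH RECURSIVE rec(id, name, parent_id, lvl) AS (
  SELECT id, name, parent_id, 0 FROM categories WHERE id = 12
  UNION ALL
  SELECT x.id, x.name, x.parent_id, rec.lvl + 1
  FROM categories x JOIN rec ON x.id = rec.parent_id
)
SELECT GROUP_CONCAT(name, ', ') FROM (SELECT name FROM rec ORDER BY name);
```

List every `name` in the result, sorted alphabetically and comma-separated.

Base: id=12 (Classical), parent_id=11, lvl 0.
Iteration 1: join on id=11 -> SciFi (id 11, parent_id=9, lvl 1).
Iteration 2: join on id=9 -> Books (id 9, parent_id=6, lvl 2).
Iteration 3: join on id=6 -> Card (id 6, parent_id=3, lvl 3).
Iteration 4: join on id=3 -> Fantasy (id 3, parent_id=1, lvl 4).
Iteration 5: join on id=1 -> Music (id 1, parent_id=NULL, lvl 5).
Iteration 6: parent_id is NULL; no match; recursion stops.

Books, Card, Classical, Fantasy, Music, SciFi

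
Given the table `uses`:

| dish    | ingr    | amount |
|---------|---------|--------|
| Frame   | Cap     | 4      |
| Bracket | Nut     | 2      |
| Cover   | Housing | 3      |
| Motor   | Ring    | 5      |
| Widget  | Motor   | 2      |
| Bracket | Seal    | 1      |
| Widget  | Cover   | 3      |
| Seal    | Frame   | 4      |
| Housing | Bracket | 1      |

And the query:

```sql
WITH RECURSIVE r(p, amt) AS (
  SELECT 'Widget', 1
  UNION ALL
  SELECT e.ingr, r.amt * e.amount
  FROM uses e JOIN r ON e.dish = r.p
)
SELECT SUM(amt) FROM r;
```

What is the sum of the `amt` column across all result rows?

241

Base: (Widget, amt=1).
Iteration 1: components of {Widget} -> Cover = 1*3 = 3, Motor = 1*2 = 2.
Iteration 2: components of {Cover,Motor} -> Housing = 3*3 = 9, Ring = 2*5 = 10.
Iteration 3: components of {Housing,Ring} -> Bracket = 9*1 = 9.
Iteration 4: components of {Bracket} -> Nut = 9*2 = 18, Seal = 9*1 = 9.
Iteration 5: components of {Nut,Seal} -> Frame = 9*4 = 36.
Iteration 6: components of {Frame} -> Cap = 36*4 = 144.
Iteration 7: no further components; recursion stops.
SUM(amt) = 1 + 2 + 3 + 10 + 9 + 9 + 9 + 18 + 36 + 144 = 241.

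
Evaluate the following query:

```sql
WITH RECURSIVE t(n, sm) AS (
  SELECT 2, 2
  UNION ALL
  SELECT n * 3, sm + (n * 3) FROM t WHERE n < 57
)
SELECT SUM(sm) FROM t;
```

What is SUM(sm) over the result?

358

Base: n=2, sm=2.
Iteration 1: 2 < 57 holds -> n = 2 * 3 = 6, sm = 2 + 6 = 8.
Iteration 2: 6 < 57 holds -> n = 6 * 3 = 18, sm = 8 + 18 = 26.
Iteration 3: 18 < 57 holds -> n = 18 * 3 = 54, sm = 26 + 54 = 80.
Iteration 4: 54 < 57 holds -> n = 54 * 3 = 162, sm = 80 + 162 = 242.
Iteration 5: 162 < 57 fails; recursion stops.
SUM(sm) = 2 + 8 + 26 + 80 + 242 = 358.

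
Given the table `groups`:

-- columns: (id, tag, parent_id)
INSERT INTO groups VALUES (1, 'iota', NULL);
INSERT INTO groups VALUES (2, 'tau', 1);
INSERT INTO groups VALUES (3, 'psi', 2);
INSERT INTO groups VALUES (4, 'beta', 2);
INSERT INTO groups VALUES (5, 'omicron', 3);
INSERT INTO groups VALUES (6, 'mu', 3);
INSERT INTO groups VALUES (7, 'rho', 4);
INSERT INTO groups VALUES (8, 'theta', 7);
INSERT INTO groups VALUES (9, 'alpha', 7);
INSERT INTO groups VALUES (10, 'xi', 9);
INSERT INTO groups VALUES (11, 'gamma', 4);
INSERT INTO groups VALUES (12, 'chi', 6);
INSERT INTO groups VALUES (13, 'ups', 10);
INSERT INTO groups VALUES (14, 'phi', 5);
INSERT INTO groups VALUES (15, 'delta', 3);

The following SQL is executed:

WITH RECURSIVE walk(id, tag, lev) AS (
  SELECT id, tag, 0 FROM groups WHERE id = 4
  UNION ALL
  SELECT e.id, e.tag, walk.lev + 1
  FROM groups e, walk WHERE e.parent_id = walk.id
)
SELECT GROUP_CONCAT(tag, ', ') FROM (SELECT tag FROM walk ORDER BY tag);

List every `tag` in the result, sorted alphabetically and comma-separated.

Base: id=4 (beta) at lev 0.
Iteration 1: rows with parent_id in {4} -> rho (id 7, lev 1), gamma (id 11, lev 1).
Iteration 2: rows with parent_id in {7,11} -> theta (id 8, lev 2), alpha (id 9, lev 2).
Iteration 3: rows with parent_id in {8,9} -> xi (id 10, lev 3).
Iteration 4: rows with parent_id in {10} -> ups (id 13, lev 4).
Iteration 5: no rows with parent_id in {13}; recursion stops.

alpha, beta, gamma, rho, theta, ups, xi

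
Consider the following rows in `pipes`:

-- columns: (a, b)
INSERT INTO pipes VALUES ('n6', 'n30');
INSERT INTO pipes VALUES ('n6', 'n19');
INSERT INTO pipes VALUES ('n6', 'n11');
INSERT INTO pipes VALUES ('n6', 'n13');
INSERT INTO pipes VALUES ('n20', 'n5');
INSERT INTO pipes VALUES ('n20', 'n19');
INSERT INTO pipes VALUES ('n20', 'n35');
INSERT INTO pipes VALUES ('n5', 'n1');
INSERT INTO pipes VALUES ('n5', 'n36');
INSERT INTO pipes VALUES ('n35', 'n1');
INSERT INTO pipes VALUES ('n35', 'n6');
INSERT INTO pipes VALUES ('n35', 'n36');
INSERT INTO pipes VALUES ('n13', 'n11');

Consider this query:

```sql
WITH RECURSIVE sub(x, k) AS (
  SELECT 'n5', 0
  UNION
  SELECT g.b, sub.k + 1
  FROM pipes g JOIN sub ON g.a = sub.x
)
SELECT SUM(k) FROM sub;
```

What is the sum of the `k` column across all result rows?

Base: (n5, k=0).
Iteration 1: edges from {n5} -> (n1, k=1), (n36, k=1).
Iteration 2: no outgoing edges from {n1,n36}; recursion stops.
SUM(k) = 0 + 1 + 1 = 2.

2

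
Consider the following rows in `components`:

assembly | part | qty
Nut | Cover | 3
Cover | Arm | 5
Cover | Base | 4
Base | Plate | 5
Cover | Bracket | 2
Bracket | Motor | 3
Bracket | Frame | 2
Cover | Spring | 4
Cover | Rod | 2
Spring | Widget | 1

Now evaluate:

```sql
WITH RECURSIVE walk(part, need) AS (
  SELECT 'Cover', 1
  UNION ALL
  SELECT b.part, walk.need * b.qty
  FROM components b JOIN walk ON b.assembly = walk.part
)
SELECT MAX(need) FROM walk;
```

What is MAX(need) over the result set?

Base: (Cover, need=1).
Iteration 1: components of {Cover} -> Arm = 1*5 = 5, Base = 1*4 = 4, Bracket = 1*2 = 2, Rod = 1*2 = 2, Spring = 1*4 = 4.
Iteration 2: components of {Arm,Base,Bracket,Rod,Spring} -> Frame = 2*2 = 4, Motor = 2*3 = 6, Plate = 4*5 = 20, Widget = 4*1 = 4.
Iteration 3: no further components; recursion stops.
need values: 1, 5, 4, 2, 4, 2, 20, 6, 4, 4; the maximum is 20.

20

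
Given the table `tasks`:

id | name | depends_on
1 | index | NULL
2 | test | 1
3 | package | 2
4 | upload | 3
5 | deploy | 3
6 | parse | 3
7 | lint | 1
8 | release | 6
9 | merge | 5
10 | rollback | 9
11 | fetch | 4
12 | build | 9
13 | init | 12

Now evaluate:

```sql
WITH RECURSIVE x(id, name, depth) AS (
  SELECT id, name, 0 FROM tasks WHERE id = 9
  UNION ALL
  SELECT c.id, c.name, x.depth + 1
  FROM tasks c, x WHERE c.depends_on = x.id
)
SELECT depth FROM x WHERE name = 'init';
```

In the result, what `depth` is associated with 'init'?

Base: id=9 (merge) at depth 0.
Iteration 1: rows with depends_on in {9} -> rollback (id 10, depth 1), build (id 12, depth 1).
Iteration 2: rows with depends_on in {10,12} -> init (id 13, depth 2).
Iteration 3: no rows with depends_on in {13}; recursion stops.

2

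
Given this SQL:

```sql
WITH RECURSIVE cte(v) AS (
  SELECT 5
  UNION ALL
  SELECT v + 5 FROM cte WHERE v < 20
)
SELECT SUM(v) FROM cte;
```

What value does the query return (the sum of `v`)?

50

Base: v=5.
Iteration 1: 5 < 20 holds -> v = 5 + 5 = 10.
Iteration 2: 10 < 20 holds -> v = 10 + 5 = 15.
Iteration 3: 15 < 20 holds -> v = 15 + 5 = 20.
Iteration 4: 20 < 20 fails; recursion stops.
SUM(v) = 5 + 10 + 15 + 20 = 50.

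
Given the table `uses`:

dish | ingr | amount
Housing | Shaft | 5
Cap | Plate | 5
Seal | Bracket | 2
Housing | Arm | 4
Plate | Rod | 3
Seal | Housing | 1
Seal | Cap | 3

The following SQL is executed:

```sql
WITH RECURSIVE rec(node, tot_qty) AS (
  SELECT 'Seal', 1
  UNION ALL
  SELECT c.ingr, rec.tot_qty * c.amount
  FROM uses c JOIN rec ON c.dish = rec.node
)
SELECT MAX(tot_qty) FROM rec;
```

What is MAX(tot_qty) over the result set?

45

Base: (Seal, tot_qty=1).
Iteration 1: components of {Seal} -> Bracket = 1*2 = 2, Cap = 1*3 = 3, Housing = 1*1 = 1.
Iteration 2: components of {Bracket,Cap,Housing} -> Arm = 1*4 = 4, Plate = 3*5 = 15, Shaft = 1*5 = 5.
Iteration 3: components of {Arm,Plate,Shaft} -> Rod = 15*3 = 45.
Iteration 4: no further components; recursion stops.
tot_qty values: 1, 3, 1, 2, 15, 4, 5, 45; the maximum is 45.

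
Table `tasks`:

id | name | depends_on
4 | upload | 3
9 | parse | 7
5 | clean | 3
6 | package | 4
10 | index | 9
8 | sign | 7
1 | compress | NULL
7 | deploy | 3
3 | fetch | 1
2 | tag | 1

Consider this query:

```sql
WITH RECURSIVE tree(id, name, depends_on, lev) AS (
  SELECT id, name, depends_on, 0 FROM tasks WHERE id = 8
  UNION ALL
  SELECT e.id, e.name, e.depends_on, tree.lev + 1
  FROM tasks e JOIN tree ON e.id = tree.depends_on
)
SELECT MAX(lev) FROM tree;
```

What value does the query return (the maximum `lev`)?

3

Base: id=8 (sign), depends_on=7, lev 0.
Iteration 1: join on id=7 -> deploy (id 7, depends_on=3, lev 1).
Iteration 2: join on id=3 -> fetch (id 3, depends_on=1, lev 2).
Iteration 3: join on id=1 -> compress (id 1, depends_on=NULL, lev 3).
Iteration 4: depends_on is NULL; no match; recursion stops.
lev values: 0, 1, 2, 3; the maximum is 3.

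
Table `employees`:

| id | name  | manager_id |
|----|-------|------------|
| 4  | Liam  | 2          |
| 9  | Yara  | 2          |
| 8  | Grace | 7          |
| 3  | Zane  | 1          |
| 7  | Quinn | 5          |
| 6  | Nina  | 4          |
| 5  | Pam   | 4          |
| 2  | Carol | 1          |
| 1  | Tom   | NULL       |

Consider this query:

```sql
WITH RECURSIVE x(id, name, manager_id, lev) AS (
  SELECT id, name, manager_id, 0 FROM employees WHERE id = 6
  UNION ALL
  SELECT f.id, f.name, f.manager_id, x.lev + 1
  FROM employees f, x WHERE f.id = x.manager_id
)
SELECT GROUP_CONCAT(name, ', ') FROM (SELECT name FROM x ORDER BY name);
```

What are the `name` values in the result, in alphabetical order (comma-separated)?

Carol, Liam, Nina, Tom

Base: id=6 (Nina), manager_id=4, lev 0.
Iteration 1: join on id=4 -> Liam (id 4, manager_id=2, lev 1).
Iteration 2: join on id=2 -> Carol (id 2, manager_id=1, lev 2).
Iteration 3: join on id=1 -> Tom (id 1, manager_id=NULL, lev 3).
Iteration 4: manager_id is NULL; no match; recursion stops.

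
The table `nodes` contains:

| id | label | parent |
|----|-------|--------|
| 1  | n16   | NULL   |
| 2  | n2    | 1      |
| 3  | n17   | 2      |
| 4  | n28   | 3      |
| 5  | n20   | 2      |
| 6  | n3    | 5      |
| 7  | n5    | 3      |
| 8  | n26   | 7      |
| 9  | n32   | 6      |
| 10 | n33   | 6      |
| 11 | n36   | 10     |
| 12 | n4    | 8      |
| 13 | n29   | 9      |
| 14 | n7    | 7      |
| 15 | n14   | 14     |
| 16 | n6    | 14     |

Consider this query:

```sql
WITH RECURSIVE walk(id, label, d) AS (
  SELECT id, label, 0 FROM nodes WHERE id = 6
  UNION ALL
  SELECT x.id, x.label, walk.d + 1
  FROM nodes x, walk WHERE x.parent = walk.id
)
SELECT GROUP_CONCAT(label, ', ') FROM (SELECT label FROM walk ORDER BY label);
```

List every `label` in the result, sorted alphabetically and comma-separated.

n29, n3, n32, n33, n36

Base: id=6 (n3) at d 0.
Iteration 1: rows with parent in {6} -> n32 (id 9, d 1), n33 (id 10, d 1).
Iteration 2: rows with parent in {9,10} -> n36 (id 11, d 2), n29 (id 13, d 2).
Iteration 3: no rows with parent in {11,13}; recursion stops.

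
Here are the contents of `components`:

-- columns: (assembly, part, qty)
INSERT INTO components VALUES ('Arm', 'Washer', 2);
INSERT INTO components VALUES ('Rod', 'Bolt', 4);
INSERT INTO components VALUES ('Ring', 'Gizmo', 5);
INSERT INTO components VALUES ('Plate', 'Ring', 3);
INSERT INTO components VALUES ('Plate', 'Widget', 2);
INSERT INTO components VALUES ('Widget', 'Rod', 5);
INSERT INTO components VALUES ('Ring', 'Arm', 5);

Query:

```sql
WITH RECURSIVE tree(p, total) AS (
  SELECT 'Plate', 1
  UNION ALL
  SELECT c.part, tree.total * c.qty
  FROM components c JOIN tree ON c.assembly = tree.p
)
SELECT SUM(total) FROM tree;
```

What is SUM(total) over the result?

116

Base: (Plate, total=1).
Iteration 1: components of {Plate} -> Ring = 1*3 = 3, Widget = 1*2 = 2.
Iteration 2: components of {Ring,Widget} -> Arm = 3*5 = 15, Gizmo = 3*5 = 15, Rod = 2*5 = 10.
Iteration 3: components of {Arm,Gizmo,Rod} -> Bolt = 10*4 = 40, Washer = 15*2 = 30.
Iteration 4: no further components; recursion stops.
SUM(total) = 1 + 3 + 2 + 15 + 15 + 10 + 30 + 40 = 116.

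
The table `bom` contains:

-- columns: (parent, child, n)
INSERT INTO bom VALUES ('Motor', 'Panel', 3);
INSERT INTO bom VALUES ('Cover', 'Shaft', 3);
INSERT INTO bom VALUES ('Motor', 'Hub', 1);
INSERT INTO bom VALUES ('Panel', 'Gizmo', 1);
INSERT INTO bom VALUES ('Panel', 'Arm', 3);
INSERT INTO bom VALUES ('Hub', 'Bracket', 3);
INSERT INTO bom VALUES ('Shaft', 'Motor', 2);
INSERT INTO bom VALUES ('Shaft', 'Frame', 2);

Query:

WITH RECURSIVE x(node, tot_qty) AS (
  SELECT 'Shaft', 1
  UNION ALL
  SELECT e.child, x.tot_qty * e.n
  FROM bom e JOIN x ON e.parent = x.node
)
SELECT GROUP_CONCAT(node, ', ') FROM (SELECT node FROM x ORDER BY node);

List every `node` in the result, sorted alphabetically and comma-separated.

Arm, Bracket, Frame, Gizmo, Hub, Motor, Panel, Shaft

Base: (Shaft, tot_qty=1).
Iteration 1: components of {Shaft} -> Frame = 1*2 = 2, Motor = 1*2 = 2.
Iteration 2: components of {Frame,Motor} -> Hub = 2*1 = 2, Panel = 2*3 = 6.
Iteration 3: components of {Hub,Panel} -> Arm = 6*3 = 18, Bracket = 2*3 = 6, Gizmo = 6*1 = 6.
Iteration 4: no further components; recursion stops.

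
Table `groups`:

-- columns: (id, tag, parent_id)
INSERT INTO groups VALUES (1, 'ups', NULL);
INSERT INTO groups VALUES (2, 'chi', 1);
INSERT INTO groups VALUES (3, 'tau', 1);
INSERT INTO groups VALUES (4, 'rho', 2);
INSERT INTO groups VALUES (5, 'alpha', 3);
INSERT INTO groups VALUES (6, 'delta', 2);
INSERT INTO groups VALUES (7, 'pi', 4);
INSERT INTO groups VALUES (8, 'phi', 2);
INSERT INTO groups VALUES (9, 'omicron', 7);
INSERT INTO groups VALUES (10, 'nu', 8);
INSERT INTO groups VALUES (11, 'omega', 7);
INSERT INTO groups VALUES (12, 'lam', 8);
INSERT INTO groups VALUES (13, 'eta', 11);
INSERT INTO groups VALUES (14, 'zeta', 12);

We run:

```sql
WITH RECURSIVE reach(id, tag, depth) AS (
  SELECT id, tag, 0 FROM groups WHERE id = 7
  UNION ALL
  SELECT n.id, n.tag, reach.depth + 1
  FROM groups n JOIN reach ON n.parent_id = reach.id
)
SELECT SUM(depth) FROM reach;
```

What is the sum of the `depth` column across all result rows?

4

Base: id=7 (pi) at depth 0.
Iteration 1: rows with parent_id in {7} -> omicron (id 9, depth 1), omega (id 11, depth 1).
Iteration 2: rows with parent_id in {9,11} -> eta (id 13, depth 2).
Iteration 3: no rows with parent_id in {13}; recursion stops.
SUM(depth) = 0 + 1 + 1 + 2 = 4.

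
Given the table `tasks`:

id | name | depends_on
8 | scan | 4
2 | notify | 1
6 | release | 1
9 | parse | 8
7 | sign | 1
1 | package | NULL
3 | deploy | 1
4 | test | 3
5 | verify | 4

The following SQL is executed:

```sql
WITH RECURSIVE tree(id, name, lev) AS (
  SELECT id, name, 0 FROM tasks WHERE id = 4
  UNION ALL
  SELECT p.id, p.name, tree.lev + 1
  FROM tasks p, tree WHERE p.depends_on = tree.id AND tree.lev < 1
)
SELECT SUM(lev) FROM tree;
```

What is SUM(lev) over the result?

2

Base: id=4 (test) at lev 0.
Iteration 1: rows with depends_on in {4} -> verify (id 5, lev 1), scan (id 8, lev 1).
Iteration 2: lev < 1 fails for all current rows; recursion stops.
SUM(lev) = 0 + 1 + 1 = 2.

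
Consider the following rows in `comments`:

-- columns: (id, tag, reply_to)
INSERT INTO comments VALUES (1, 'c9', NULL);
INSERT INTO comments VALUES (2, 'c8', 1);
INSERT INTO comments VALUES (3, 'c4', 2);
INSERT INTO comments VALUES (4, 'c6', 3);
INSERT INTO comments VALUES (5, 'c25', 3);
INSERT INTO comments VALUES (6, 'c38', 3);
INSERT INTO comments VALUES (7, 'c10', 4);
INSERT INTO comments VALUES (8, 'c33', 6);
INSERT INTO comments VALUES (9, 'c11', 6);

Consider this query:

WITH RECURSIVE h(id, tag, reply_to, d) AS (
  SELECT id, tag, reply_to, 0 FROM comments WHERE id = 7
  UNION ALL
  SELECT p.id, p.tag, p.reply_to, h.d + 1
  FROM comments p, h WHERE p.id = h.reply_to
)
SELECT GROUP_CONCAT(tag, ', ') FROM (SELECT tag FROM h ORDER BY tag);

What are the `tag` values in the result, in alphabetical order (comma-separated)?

c10, c4, c6, c8, c9

Base: id=7 (c10), reply_to=4, d 0.
Iteration 1: join on id=4 -> c6 (id 4, reply_to=3, d 1).
Iteration 2: join on id=3 -> c4 (id 3, reply_to=2, d 2).
Iteration 3: join on id=2 -> c8 (id 2, reply_to=1, d 3).
Iteration 4: join on id=1 -> c9 (id 1, reply_to=NULL, d 4).
Iteration 5: reply_to is NULL; no match; recursion stops.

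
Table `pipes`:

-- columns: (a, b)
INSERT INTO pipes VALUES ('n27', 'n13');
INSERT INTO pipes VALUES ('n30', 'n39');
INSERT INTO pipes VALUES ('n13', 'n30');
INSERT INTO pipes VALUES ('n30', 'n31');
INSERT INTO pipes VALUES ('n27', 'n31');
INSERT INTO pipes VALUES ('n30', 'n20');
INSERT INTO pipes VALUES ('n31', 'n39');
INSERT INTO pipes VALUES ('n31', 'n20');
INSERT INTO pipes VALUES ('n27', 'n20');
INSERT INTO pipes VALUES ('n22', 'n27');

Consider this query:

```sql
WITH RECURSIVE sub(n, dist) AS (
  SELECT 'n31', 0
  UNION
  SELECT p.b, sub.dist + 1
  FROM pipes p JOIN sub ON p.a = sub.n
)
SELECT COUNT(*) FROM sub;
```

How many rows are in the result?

Base: (n31, dist=0).
Iteration 1: edges from {n31} -> (n20, dist=1), (n39, dist=1).
Iteration 2: no outgoing edges from {n20,n39}; recursion stops.
Total rows emitted: 3.

3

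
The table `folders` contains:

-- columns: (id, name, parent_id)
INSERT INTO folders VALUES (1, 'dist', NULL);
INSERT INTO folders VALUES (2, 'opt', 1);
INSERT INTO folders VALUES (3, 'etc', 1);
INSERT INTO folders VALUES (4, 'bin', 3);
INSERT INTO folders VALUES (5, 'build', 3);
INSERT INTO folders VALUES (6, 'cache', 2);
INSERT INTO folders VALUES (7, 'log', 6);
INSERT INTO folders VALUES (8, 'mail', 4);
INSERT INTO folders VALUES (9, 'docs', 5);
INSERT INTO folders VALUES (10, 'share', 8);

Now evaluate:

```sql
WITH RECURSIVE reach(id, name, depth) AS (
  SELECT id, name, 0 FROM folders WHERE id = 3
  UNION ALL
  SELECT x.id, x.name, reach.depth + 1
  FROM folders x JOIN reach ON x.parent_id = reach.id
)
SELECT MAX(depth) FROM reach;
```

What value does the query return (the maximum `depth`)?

Base: id=3 (etc) at depth 0.
Iteration 1: rows with parent_id in {3} -> bin (id 4, depth 1), build (id 5, depth 1).
Iteration 2: rows with parent_id in {4,5} -> mail (id 8, depth 2), docs (id 9, depth 2).
Iteration 3: rows with parent_id in {8,9} -> share (id 10, depth 3).
Iteration 4: no rows with parent_id in {10}; recursion stops.
depth values: 0, 1, 1, 2, 2, 3; the maximum is 3.

3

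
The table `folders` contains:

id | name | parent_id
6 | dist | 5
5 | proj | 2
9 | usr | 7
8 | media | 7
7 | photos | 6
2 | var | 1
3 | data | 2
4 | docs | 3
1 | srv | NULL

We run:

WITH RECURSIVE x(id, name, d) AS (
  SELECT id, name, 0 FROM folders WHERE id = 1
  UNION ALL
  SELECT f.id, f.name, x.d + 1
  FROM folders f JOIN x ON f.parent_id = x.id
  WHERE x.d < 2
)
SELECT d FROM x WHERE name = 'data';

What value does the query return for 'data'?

Base: id=1 (srv) at d 0.
Iteration 1: rows with parent_id in {1} -> var (id 2, d 1).
Iteration 2: rows with parent_id in {2} -> data (id 3, d 2), proj (id 5, d 2).
Iteration 3: d < 2 fails for all current rows; recursion stops.

2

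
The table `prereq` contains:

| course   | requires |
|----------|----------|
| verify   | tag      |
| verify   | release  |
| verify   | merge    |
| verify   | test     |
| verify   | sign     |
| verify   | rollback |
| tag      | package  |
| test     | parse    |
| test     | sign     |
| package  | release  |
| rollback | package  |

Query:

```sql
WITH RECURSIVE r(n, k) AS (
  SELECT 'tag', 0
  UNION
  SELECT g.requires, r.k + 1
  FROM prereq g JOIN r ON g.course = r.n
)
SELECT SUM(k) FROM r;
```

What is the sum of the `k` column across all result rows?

3

Base: (tag, k=0).
Iteration 1: edges from {tag} -> (package, k=1).
Iteration 2: edges from {package} -> (release, k=2).
Iteration 3: no outgoing edges from {release}; recursion stops.
SUM(k) = 0 + 1 + 2 = 3.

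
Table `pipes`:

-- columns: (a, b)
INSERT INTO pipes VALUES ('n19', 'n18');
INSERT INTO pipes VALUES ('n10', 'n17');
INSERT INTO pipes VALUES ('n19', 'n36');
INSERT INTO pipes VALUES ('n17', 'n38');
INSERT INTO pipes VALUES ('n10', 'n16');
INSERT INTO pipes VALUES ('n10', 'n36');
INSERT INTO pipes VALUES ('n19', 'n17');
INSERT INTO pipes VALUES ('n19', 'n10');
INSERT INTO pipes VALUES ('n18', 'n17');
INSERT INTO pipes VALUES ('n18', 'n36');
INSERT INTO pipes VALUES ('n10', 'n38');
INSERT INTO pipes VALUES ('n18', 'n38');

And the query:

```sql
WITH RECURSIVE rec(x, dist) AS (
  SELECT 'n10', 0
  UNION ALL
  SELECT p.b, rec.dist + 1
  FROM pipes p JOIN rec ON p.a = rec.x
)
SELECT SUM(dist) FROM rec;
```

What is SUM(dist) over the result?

Base: (n10, dist=0).
Iteration 1: edges from {n10} -> (n16, dist=1), (n17, dist=1), (n36, dist=1), (n38, dist=1).
Iteration 2: edges from {n16,n17,n36,n38} -> (n38, dist=2).
Iteration 3: no outgoing edges from {n38}; recursion stops.
SUM(dist) = 0 + 1 + 1 + 1 + 1 + 2 = 6.

6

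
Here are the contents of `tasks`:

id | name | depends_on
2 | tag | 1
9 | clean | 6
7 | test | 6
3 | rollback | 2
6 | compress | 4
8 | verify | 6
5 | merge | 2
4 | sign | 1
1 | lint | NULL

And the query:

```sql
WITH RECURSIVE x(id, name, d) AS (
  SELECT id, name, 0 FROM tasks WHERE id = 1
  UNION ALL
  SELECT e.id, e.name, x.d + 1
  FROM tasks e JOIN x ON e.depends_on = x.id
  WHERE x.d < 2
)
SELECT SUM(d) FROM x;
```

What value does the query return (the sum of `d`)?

Base: id=1 (lint) at d 0.
Iteration 1: rows with depends_on in {1} -> tag (id 2, d 1), sign (id 4, d 1).
Iteration 2: rows with depends_on in {2,4} -> rollback (id 3, d 2), merge (id 5, d 2), compress (id 6, d 2).
Iteration 3: d < 2 fails for all current rows; recursion stops.
SUM(d) = 0 + 1 + 1 + 2 + 2 + 2 = 8.

8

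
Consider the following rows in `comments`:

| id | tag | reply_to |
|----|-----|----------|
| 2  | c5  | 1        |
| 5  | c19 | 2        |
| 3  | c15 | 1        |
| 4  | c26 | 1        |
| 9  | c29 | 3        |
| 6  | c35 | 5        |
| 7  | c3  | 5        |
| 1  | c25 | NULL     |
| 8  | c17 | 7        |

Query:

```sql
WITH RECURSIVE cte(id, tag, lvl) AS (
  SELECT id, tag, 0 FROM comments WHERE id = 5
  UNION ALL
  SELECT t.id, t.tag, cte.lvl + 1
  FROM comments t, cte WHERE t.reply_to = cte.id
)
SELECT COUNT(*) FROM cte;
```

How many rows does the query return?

Base: id=5 (c19) at lvl 0.
Iteration 1: rows with reply_to in {5} -> c35 (id 6, lvl 1), c3 (id 7, lvl 1).
Iteration 2: rows with reply_to in {6,7} -> c17 (id 8, lvl 2).
Iteration 3: no rows with reply_to in {8}; recursion stops.
Total rows emitted: 4.

4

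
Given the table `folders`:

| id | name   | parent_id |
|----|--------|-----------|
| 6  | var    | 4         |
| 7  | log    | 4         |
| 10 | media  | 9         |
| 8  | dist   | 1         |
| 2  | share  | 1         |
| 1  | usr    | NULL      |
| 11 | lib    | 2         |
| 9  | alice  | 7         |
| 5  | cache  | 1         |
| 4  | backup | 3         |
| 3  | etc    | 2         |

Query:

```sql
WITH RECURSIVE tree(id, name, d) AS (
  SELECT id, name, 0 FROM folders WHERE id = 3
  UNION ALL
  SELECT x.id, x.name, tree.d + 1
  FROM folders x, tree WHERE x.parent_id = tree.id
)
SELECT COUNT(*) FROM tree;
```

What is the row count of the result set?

6

Base: id=3 (etc) at d 0.
Iteration 1: rows with parent_id in {3} -> backup (id 4, d 1).
Iteration 2: rows with parent_id in {4} -> var (id 6, d 2), log (id 7, d 2).
Iteration 3: rows with parent_id in {6,7} -> alice (id 9, d 3).
Iteration 4: rows with parent_id in {9} -> media (id 10, d 4).
Iteration 5: no rows with parent_id in {10}; recursion stops.
Total rows emitted: 6.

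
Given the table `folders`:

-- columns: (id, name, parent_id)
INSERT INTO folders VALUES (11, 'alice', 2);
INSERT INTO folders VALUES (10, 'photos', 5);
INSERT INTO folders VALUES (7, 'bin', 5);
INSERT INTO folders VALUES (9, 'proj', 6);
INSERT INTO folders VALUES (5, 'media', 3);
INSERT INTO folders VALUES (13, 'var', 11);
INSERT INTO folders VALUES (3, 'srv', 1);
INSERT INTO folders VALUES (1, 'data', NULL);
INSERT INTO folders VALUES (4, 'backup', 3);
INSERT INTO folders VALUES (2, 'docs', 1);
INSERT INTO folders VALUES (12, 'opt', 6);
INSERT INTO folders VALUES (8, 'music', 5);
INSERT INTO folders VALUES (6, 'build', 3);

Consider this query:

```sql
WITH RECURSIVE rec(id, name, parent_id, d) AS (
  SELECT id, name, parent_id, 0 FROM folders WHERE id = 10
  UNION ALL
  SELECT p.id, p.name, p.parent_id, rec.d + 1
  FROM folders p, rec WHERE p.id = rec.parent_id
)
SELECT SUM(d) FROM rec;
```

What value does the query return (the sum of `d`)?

6

Base: id=10 (photos), parent_id=5, d 0.
Iteration 1: join on id=5 -> media (id 5, parent_id=3, d 1).
Iteration 2: join on id=3 -> srv (id 3, parent_id=1, d 2).
Iteration 3: join on id=1 -> data (id 1, parent_id=NULL, d 3).
Iteration 4: parent_id is NULL; no match; recursion stops.
SUM(d) = 0 + 1 + 2 + 3 = 6.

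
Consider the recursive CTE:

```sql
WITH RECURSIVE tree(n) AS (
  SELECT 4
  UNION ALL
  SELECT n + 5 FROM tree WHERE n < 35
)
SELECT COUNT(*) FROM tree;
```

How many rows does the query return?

8

Base: n=4.
Iteration 1: 4 < 35 holds -> n = 4 + 5 = 9.
Iteration 2: 9 < 35 holds -> n = 9 + 5 = 14.
Iteration 3: 14 < 35 holds -> n = 14 + 5 = 19.
Iteration 4: 19 < 35 holds -> n = 19 + 5 = 24.
Iteration 5: 24 < 35 holds -> n = 24 + 5 = 29.
Iteration 6: 29 < 35 holds -> n = 29 + 5 = 34.
Iteration 7: 34 < 35 holds -> n = 34 + 5 = 39.
Iteration 8: 39 < 35 fails; recursion stops.
Total rows emitted: 8.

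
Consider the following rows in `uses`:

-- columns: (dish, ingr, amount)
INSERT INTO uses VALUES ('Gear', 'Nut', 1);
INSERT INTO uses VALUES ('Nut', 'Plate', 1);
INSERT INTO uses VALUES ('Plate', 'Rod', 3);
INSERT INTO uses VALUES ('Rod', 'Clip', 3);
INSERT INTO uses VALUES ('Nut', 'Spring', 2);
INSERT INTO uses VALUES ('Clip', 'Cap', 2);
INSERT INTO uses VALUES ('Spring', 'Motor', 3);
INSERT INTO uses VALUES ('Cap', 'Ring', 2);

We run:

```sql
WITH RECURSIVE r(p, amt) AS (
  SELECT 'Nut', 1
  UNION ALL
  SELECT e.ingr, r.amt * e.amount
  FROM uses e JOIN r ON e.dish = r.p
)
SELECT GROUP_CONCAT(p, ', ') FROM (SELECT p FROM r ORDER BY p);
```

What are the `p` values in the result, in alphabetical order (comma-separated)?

Base: (Nut, amt=1).
Iteration 1: components of {Nut} -> Plate = 1*1 = 1, Spring = 1*2 = 2.
Iteration 2: components of {Plate,Spring} -> Motor = 2*3 = 6, Rod = 1*3 = 3.
Iteration 3: components of {Motor,Rod} -> Clip = 3*3 = 9.
Iteration 4: components of {Clip} -> Cap = 9*2 = 18.
Iteration 5: components of {Cap} -> Ring = 18*2 = 36.
Iteration 6: no further components; recursion stops.

Cap, Clip, Motor, Nut, Plate, Ring, Rod, Spring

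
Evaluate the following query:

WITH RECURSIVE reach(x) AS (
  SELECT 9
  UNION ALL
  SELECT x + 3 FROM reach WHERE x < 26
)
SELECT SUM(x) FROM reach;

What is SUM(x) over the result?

Base: x=9.
Iteration 1: 9 < 26 holds -> x = 9 + 3 = 12.
Iteration 2: 12 < 26 holds -> x = 12 + 3 = 15.
Iteration 3: 15 < 26 holds -> x = 15 + 3 = 18.
Iteration 4: 18 < 26 holds -> x = 18 + 3 = 21.
Iteration 5: 21 < 26 holds -> x = 21 + 3 = 24.
Iteration 6: 24 < 26 holds -> x = 24 + 3 = 27.
Iteration 7: 27 < 26 fails; recursion stops.
SUM(x) = 9 + 12 + 15 + 18 + 21 + 24 + 27 = 126.

126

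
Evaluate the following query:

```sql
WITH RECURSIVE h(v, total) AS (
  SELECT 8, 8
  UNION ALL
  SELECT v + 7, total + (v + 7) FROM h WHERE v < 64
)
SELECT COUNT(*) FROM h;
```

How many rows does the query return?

9

Base: v=8, total=8.
Iteration 1: 8 < 64 holds -> v = 8 + 7 = 15, total = 8 + 15 = 23.
Iteration 2: 15 < 64 holds -> v = 15 + 7 = 22, total = 23 + 22 = 45.
Iteration 3: 22 < 64 holds -> v = 22 + 7 = 29, total = 45 + 29 = 74.
Iteration 4: 29 < 64 holds -> v = 29 + 7 = 36, total = 74 + 36 = 110.
Iteration 5: 36 < 64 holds -> v = 36 + 7 = 43, total = 110 + 43 = 153.
Iteration 6: 43 < 64 holds -> v = 43 + 7 = 50, total = 153 + 50 = 203.
Iteration 7: 50 < 64 holds -> v = 50 + 7 = 57, total = 203 + 57 = 260.
Iteration 8: 57 < 64 holds -> v = 57 + 7 = 64, total = 260 + 64 = 324.
Iteration 9: 64 < 64 fails; recursion stops.
Total rows emitted: 9.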